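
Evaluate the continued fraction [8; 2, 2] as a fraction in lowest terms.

42/5

Fold from the inside: start with 2/1.
  2 + 1/2 = 5/2
  8 + 2/5 = 42/5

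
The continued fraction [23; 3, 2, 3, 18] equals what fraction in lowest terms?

10225/439

Using pₖ = aₖpₖ₋₁ + pₖ₋₂ and qₖ = aₖqₖ₋₁ + qₖ₋₂:
  k=0: a=23, p=23, q=1
  k=1: a=3, p=70, q=3
  k=2: a=2, p=163, q=7
  k=3: a=3, p=559, q=24
  k=4: a=18, p=10225, q=439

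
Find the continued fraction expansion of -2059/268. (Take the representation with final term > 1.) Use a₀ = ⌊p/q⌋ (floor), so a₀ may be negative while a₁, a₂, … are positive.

[-8; 3, 6, 1, 1, 6]

-2059 = -8×268 + 85
268 = 3×85 + 13
85 = 6×13 + 7
13 = 1×7 + 6
7 = 1×6 + 1
6 = 6×1 + 0  (stop)
So -2059/268 = [-8; 3, 6, 1, 1, 6].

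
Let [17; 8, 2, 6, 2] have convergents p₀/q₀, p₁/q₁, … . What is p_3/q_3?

Using pₖ = aₖpₖ₋₁ + pₖ₋₂, qₖ = aₖqₖ₋₁ + qₖ₋₂ (with p₋₁=1, p₋₂=0, q₋₁=0, q₋₂=1):
  k=0: a=17, p=17, q=1
  k=1: a=8, p=137, q=8
  k=2: a=2, p=291, q=17
  k=3: a=6, p=1883, q=110

1883/110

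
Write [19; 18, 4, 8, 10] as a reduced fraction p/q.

116101/6093

Fold from the inside: start with 10/1.
  8 + 1/10 = 81/10
  4 + 10/81 = 334/81
  18 + 81/334 = 6093/334
  19 + 334/6093 = 116101/6093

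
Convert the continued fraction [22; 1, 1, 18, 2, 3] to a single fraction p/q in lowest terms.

5966/265

Fold from the inside: start with 3/1.
  2 + 1/3 = 7/3
  18 + 3/7 = 129/7
  1 + 7/129 = 136/129
  1 + 129/136 = 265/136
  22 + 136/265 = 5966/265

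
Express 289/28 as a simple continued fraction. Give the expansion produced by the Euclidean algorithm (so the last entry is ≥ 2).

[10; 3, 9]

289 = 10*28 + 9
28 = 3*9 + 1
9 = 9*1 + 0  (stop)
So 289/28 = [10; 3, 9].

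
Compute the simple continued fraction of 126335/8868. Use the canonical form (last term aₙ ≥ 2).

[14; 4, 16, 19, 2, 3]

126335 = 14×8868 + 2183
8868 = 4×2183 + 136
2183 = 16×136 + 7
136 = 19×7 + 3
7 = 2×3 + 1
3 = 3×1 + 0  (stop)
So 126335/8868 = [14; 4, 16, 19, 2, 3].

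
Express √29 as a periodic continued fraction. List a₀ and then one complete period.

[5; 2, 1, 1, 2, 10]

a₀ = ⌊√29⌋ = 5.
With m₀=0, d₀=1 and mₖ₊₁ = dₖaₖ − mₖ, dₖ₊₁ = (n − mₖ₊₁²)/dₖ, aₖ₊₁ = ⌊(a₀+mₖ₊₁)/dₖ₊₁⌋:
  k=1: m=5, d=4, a=2
  k=2: m=3, d=5, a=1
  k=3: m=2, d=5, a=1
  k=4: m=3, d=4, a=2
  k=5: m=5, d=1, a=10
d=1 and a=2a₀=10 at k=5, so the next step gives (m, d) = (5, 4) again — its k=1 value — and the period has length 5.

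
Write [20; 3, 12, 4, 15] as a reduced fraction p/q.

Fold from the inside: start with 15/1.
  4 + 1/15 = 61/15
  12 + 15/61 = 747/61
  3 + 61/747 = 2302/747
  20 + 747/2302 = 46787/2302

46787/2302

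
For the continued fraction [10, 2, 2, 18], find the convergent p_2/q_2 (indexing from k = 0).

52/5

Using pₖ = aₖpₖ₋₁ + pₖ₋₂, qₖ = aₖqₖ₋₁ + qₖ₋₂ (with p₋₁=1, p₋₂=0, q₋₁=0, q₋₂=1):
  k=0: a=10, p=10, q=1
  k=1: a=2, p=21, q=2
  k=2: a=2, p=52, q=5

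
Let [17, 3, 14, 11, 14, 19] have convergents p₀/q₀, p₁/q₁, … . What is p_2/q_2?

Using pₖ = aₖpₖ₋₁ + pₖ₋₂, qₖ = aₖqₖ₋₁ + qₖ₋₂ (with p₋₁=1, p₋₂=0, q₋₁=0, q₋₂=1):
  k=0: a=17, p=17, q=1
  k=1: a=3, p=52, q=3
  k=2: a=14, p=745, q=43

745/43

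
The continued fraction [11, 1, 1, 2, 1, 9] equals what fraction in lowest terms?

787/68

Using pₖ = aₖpₖ₋₁ + pₖ₋₂ and qₖ = aₖqₖ₋₁ + qₖ₋₂:
  k=0: a=11, p=11, q=1
  k=1: a=1, p=12, q=1
  k=2: a=1, p=23, q=2
  k=3: a=2, p=58, q=5
  k=4: a=1, p=81, q=7
  k=5: a=9, p=787, q=68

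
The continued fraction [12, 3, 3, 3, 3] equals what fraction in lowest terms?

1341/109

Fold from the inside: start with 3/1.
  3 + 1/3 = 10/3
  3 + 3/10 = 33/10
  3 + 10/33 = 109/33
  12 + 33/109 = 1341/109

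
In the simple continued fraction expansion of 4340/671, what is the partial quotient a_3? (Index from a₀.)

3

4340 = 6·671 + 314   →  a_0 = 6
671 = 2·314 + 43   →  a_1 = 2
314 = 7·43 + 13   →  a_2 = 7
43 = 3·13 + 4   →  a_3 = 3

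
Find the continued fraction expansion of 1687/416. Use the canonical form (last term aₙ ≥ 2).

1687 = 4×416 + 23
416 = 18×23 + 2
23 = 11×2 + 1
2 = 2×1 + 0  (stop)
So 1687/416 = [4; 18, 11, 2].

[4; 18, 11, 2]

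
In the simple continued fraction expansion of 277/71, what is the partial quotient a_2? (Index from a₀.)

277 = 3·71 + 64   →  a_0 = 3
71 = 1·64 + 7   →  a_1 = 1
64 = 9·7 + 1   →  a_2 = 9

9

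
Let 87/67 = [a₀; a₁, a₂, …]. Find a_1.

3

87 = 1·67 + 20   →  a_0 = 1
67 = 3·20 + 7   →  a_1 = 3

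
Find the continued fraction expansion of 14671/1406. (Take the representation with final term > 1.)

[10; 2, 3, 3, 8, 2, 3]

14671 = 10×1406 + 611
1406 = 2×611 + 184
611 = 3×184 + 59
184 = 3×59 + 7
59 = 8×7 + 3
7 = 2×3 + 1
3 = 3×1 + 0  (stop)
So 14671/1406 = [10; 2, 3, 3, 8, 2, 3].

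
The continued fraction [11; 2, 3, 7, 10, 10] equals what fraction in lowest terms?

Fold from the inside: start with 10/1.
  10 + 1/10 = 101/10
  7 + 10/101 = 717/101
  3 + 101/717 = 2252/717
  2 + 717/2252 = 5221/2252
  11 + 2252/5221 = 59683/5221

59683/5221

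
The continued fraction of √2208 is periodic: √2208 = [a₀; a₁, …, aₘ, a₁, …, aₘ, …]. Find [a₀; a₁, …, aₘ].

[46; 1, 92]

a₀ = ⌊√2208⌋ = 46.
With m₀=0, d₀=1 and mₖ₊₁ = dₖaₖ − mₖ, dₖ₊₁ = (n − mₖ₊₁²)/dₖ, aₖ₊₁ = ⌊(a₀+mₖ₊₁)/dₖ₊₁⌋:
  k=1: m=46, d=92, a=1
  k=2: m=46, d=1, a=92
d=1 and a=2a₀=92 at k=2, so the next step gives (m, d) = (46, 92) again — its k=1 value — and the period has length 2.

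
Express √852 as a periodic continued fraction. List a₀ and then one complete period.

a₀ = ⌊√852⌋ = 29.
With m₀=0, d₀=1 and mₖ₊₁ = dₖaₖ − mₖ, dₖ₊₁ = (n − mₖ₊₁²)/dₖ, aₖ₊₁ = ⌊(a₀+mₖ₊₁)/dₖ₊₁⌋:
  k=1: m=29, d=11, a=5
  k=2: m=26, d=16, a=3
  k=3: m=22, d=23, a=2
  k=4: m=24, d=12, a=4
  k=5: m=24, d=23, a=2
  k=6: m=22, d=16, a=3
  k=7: m=26, d=11, a=5
  k=8: m=29, d=1, a=58
d=1 and a=2a₀=58 at k=8, so the next step gives (m, d) = (29, 11) again — its k=1 value — and the period has length 8.

[29; 5, 3, 2, 4, 2, 3, 5, 58]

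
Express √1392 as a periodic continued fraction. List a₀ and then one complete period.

[37; 3, 4, 3, 74]

a₀ = ⌊√1392⌋ = 37.
With m₀=0, d₀=1 and mₖ₊₁ = dₖaₖ − mₖ, dₖ₊₁ = (n − mₖ₊₁²)/dₖ, aₖ₊₁ = ⌊(a₀+mₖ₊₁)/dₖ₊₁⌋:
  k=1: m=37, d=23, a=3
  k=2: m=32, d=16, a=4
  k=3: m=32, d=23, a=3
  k=4: m=37, d=1, a=74
d=1 and a=2a₀=74 at k=4, so the next step gives (m, d) = (37, 23) again — its k=1 value — and the period has length 4.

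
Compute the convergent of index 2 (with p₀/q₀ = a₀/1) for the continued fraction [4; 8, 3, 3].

Using pₖ = aₖpₖ₋₁ + pₖ₋₂, qₖ = aₖqₖ₋₁ + qₖ₋₂ (with p₋₁=1, p₋₂=0, q₋₁=0, q₋₂=1):
  k=0: a=4, p=4, q=1
  k=1: a=8, p=33, q=8
  k=2: a=3, p=103, q=25

103/25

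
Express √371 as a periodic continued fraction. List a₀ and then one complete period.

[19; 3, 1, 4, 1, 3, 38]

a₀ = ⌊√371⌋ = 19.
With m₀=0, d₀=1 and mₖ₊₁ = dₖaₖ − mₖ, dₖ₊₁ = (n − mₖ₊₁²)/dₖ, aₖ₊₁ = ⌊(a₀+mₖ₊₁)/dₖ₊₁⌋:
  k=1: m=19, d=10, a=3
  k=2: m=11, d=25, a=1
  k=3: m=14, d=7, a=4
  k=4: m=14, d=25, a=1
  k=5: m=11, d=10, a=3
  k=6: m=19, d=1, a=38
d=1 and a=2a₀=38 at k=6, so the next step gives (m, d) = (19, 10) again — its k=1 value — and the period has length 6.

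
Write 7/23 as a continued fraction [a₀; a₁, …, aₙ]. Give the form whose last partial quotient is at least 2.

7 = 0·23 + 7
23 = 3·7 + 2
7 = 3·2 + 1
2 = 2·1 + 0  (stop)
So 7/23 = [0; 3, 3, 2].

[0; 3, 3, 2]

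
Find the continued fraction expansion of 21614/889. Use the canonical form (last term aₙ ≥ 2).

21614 = 24×889 + 278
889 = 3×278 + 55
278 = 5×55 + 3
55 = 18×3 + 1
3 = 3×1 + 0  (stop)
So 21614/889 = [24; 3, 5, 18, 3].

[24; 3, 5, 18, 3]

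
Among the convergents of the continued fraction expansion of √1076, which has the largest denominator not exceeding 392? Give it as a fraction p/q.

10792/329

√1076 = [32; 1, 4, 16, 4, 1, 64, …] (period length 6).
Convergents:
  p_0/q_0 = 32/1
  p_1/q_1 = 33/1
  p_2/q_2 = 164/5
  p_3/q_3 = 2657/81
  p_4/q_4 = 10792/329
  p_5/q_5 = 13449/410
q_4 = 329 ≤ 392 < 410 = q_5, so the answer is 10792/329.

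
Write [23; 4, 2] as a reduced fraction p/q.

Using pₖ = aₖpₖ₋₁ + pₖ₋₂ and qₖ = aₖqₖ₋₁ + qₖ₋₂:
  k=0: a=23, p=23, q=1
  k=1: a=4, p=93, q=4
  k=2: a=2, p=209, q=9

209/9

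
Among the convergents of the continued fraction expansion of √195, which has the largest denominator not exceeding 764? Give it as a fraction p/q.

√195 = [13; 1, 26, …] (period length 2).
Convergents:
  p_0/q_0 = 13/1
  p_1/q_1 = 14/1
  p_2/q_2 = 377/27
  p_3/q_3 = 391/28
  p_4/q_4 = 10543/755
  p_5/q_5 = 10934/783
q_4 = 755 ≤ 764 < 783 = q_5, so the answer is 10543/755.

10543/755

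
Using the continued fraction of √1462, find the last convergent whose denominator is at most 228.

2753/72

√1462 = [38; 4, 4, 4, 76, …] (period length 4).
Convergents:
  p_0/q_0 = 38/1
  p_1/q_1 = 153/4
  p_2/q_2 = 650/17
  p_3/q_3 = 2753/72
  p_4/q_4 = 209878/5489
q_3 = 72 ≤ 228 < 5489 = q_4, so the answer is 2753/72.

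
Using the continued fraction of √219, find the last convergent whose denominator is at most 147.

√219 = [14; 1, 3, 1, 28, …] (period length 4).
Convergents:
  p_0/q_0 = 14/1
  p_1/q_1 = 15/1
  p_2/q_2 = 59/4
  p_3/q_3 = 74/5
  p_4/q_4 = 2131/144
  p_5/q_5 = 2205/149
q_4 = 144 ≤ 147 < 149 = q_5, so the answer is 2131/144.

2131/144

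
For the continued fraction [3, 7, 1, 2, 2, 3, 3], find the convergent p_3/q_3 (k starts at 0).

72/23

Using pₖ = aₖpₖ₋₁ + pₖ₋₂, qₖ = aₖqₖ₋₁ + qₖ₋₂ (with p₋₁=1, p₋₂=0, q₋₁=0, q₋₂=1):
  k=0: a=3, p=3, q=1
  k=1: a=7, p=22, q=7
  k=2: a=1, p=25, q=8
  k=3: a=2, p=72, q=23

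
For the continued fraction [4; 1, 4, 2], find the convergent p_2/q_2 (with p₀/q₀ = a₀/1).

24/5

Using pₖ = aₖpₖ₋₁ + pₖ₋₂, qₖ = aₖqₖ₋₁ + qₖ₋₂ (with p₋₁=1, p₋₂=0, q₋₁=0, q₋₂=1):
  k=0: a=4, p=4, q=1
  k=1: a=1, p=5, q=1
  k=2: a=4, p=24, q=5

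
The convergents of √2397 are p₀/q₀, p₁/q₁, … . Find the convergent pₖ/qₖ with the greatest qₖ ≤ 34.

√2397 = [48; 1, 23, 2, 23, 1, 96, …] (period length 6).
Convergents:
  p_0/q_0 = 48/1
  p_1/q_1 = 49/1
  p_2/q_2 = 1175/24
  p_3/q_3 = 2399/49
q_2 = 24 ≤ 34 < 49 = q_3, so the answer is 1175/24.

1175/24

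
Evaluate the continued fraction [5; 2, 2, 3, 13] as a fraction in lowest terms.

Using pₖ = aₖpₖ₋₁ + pₖ₋₂ and qₖ = aₖqₖ₋₁ + qₖ₋₂:
  k=0: a=5, p=5, q=1
  k=1: a=2, p=11, q=2
  k=2: a=2, p=27, q=5
  k=3: a=3, p=92, q=17
  k=4: a=13, p=1223, q=226

1223/226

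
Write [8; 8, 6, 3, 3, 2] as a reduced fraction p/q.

Using pₖ = aₖpₖ₋₁ + pₖ₋₂ and qₖ = aₖqₖ₋₁ + qₖ₋₂:
  k=0: a=8, p=8, q=1
  k=1: a=8, p=65, q=8
  k=2: a=6, p=398, q=49
  k=3: a=3, p=1259, q=155
  k=4: a=3, p=4175, q=514
  k=5: a=2, p=9609, q=1183

9609/1183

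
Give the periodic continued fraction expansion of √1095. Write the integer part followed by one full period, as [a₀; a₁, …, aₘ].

a₀ = ⌊√1095⌋ = 33.
With m₀=0, d₀=1 and mₖ₊₁ = dₖaₖ − mₖ, dₖ₊₁ = (n − mₖ₊₁²)/dₖ, aₖ₊₁ = ⌊(a₀+mₖ₊₁)/dₖ₊₁⌋:
  k=1: m=33, d=6, a=11
  k=2: m=33, d=1, a=66
d=1 and a=2a₀=66 at k=2, so the next step gives (m, d) = (33, 6) again — its k=1 value — and the period has length 2.

[33; 11, 66]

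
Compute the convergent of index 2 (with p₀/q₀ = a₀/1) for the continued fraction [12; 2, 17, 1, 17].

Using pₖ = aₖpₖ₋₁ + pₖ₋₂, qₖ = aₖqₖ₋₁ + qₖ₋₂ (with p₋₁=1, p₋₂=0, q₋₁=0, q₋₂=1):
  k=0: a=12, p=12, q=1
  k=1: a=2, p=25, q=2
  k=2: a=17, p=437, q=35

437/35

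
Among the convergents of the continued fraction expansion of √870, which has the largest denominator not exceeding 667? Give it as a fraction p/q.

6961/236

√870 = [29; 2, 58, …] (period length 2).
Convergents:
  p_0/q_0 = 29/1
  p_1/q_1 = 59/2
  p_2/q_2 = 3451/117
  p_3/q_3 = 6961/236
  p_4/q_4 = 407189/13805
q_3 = 236 ≤ 667 < 13805 = q_4, so the answer is 6961/236.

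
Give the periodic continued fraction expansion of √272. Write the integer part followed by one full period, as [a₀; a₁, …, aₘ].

a₀ = ⌊√272⌋ = 16.
With m₀=0, d₀=1 and mₖ₊₁ = dₖaₖ − mₖ, dₖ₊₁ = (n − mₖ₊₁²)/dₖ, aₖ₊₁ = ⌊(a₀+mₖ₊₁)/dₖ₊₁⌋:
  k=1: m=16, d=16, a=2
  k=2: m=16, d=1, a=32
d=1 and a=2a₀=32 at k=2, so the next step gives (m, d) = (16, 16) again — its k=1 value — and the period has length 2.

[16; 2, 32]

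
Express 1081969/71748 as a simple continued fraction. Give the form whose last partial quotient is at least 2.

[15; 12, 2, 12, 19, 12]

1081969 = 15·71748 + 5749
71748 = 12·5749 + 2760
5749 = 2·2760 + 229
2760 = 12·229 + 12
229 = 19·12 + 1
12 = 12·1 + 0  (stop)
So 1081969/71748 = [15; 12, 2, 12, 19, 12].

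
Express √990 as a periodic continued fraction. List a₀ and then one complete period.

a₀ = ⌊√990⌋ = 31.
With m₀=0, d₀=1 and mₖ₊₁ = dₖaₖ − mₖ, dₖ₊₁ = (n − mₖ₊₁²)/dₖ, aₖ₊₁ = ⌊(a₀+mₖ₊₁)/dₖ₊₁⌋:
  k=1: m=31, d=29, a=2
  k=2: m=27, d=9, a=6
  k=3: m=27, d=29, a=2
  k=4: m=31, d=1, a=62
d=1 and a=2a₀=62 at k=4, so the next step gives (m, d) = (31, 29) again — its k=1 value — and the period has length 4.

[31; 2, 6, 2, 62]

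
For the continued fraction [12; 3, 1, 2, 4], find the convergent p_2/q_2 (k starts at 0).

49/4

Using pₖ = aₖpₖ₋₁ + pₖ₋₂, qₖ = aₖqₖ₋₁ + qₖ₋₂ (with p₋₁=1, p₋₂=0, q₋₁=0, q₋₂=1):
  k=0: a=12, p=12, q=1
  k=1: a=3, p=37, q=3
  k=2: a=1, p=49, q=4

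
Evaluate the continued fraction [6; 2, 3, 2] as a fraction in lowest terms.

103/16

Fold from the inside: start with 2/1.
  3 + 1/2 = 7/2
  2 + 2/7 = 16/7
  6 + 7/16 = 103/16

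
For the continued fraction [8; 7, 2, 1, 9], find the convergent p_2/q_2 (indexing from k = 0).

Using pₖ = aₖpₖ₋₁ + pₖ₋₂, qₖ = aₖqₖ₋₁ + qₖ₋₂ (with p₋₁=1, p₋₂=0, q₋₁=0, q₋₂=1):
  k=0: a=8, p=8, q=1
  k=1: a=7, p=57, q=7
  k=2: a=2, p=122, q=15

122/15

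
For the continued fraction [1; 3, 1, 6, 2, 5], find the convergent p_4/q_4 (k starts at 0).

73/58

Using pₖ = aₖpₖ₋₁ + pₖ₋₂, qₖ = aₖqₖ₋₁ + qₖ₋₂ (with p₋₁=1, p₋₂=0, q₋₁=0, q₋₂=1):
  k=0: a=1, p=1, q=1
  k=1: a=3, p=4, q=3
  k=2: a=1, p=5, q=4
  k=3: a=6, p=34, q=27
  k=4: a=2, p=73, q=58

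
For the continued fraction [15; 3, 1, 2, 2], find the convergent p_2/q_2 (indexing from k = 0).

Using pₖ = aₖpₖ₋₁ + pₖ₋₂, qₖ = aₖqₖ₋₁ + qₖ₋₂ (with p₋₁=1, p₋₂=0, q₋₁=0, q₋₂=1):
  k=0: a=15, p=15, q=1
  k=1: a=3, p=46, q=3
  k=2: a=1, p=61, q=4

61/4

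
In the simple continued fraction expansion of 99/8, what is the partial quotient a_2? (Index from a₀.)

1

99 = 12·8 + 3   →  a_0 = 12
8 = 2·3 + 2   →  a_1 = 2
3 = 1·2 + 1   →  a_2 = 1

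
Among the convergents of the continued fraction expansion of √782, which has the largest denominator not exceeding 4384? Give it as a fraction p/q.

43820/1567

√782 = [27; 1, 26, 1, 54, …] (period length 4).
Convergents:
  p_0/q_0 = 27/1
  p_1/q_1 = 28/1
  p_2/q_2 = 755/27
  p_3/q_3 = 783/28
  p_4/q_4 = 43037/1539
  p_5/q_5 = 43820/1567
  p_6/q_6 = 1182357/42281
q_5 = 1567 ≤ 4384 < 42281 = q_6, so the answer is 43820/1567.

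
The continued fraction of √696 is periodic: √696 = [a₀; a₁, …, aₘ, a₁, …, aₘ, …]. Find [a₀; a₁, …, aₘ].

[26; 2, 1, 1, 1, 1, 1, 2, 52]

a₀ = ⌊√696⌋ = 26.
With m₀=0, d₀=1 and mₖ₊₁ = dₖaₖ − mₖ, dₖ₊₁ = (n − mₖ₊₁²)/dₖ, aₖ₊₁ = ⌊(a₀+mₖ₊₁)/dₖ₊₁⌋:
  k=1: m=26, d=20, a=2
  k=2: m=14, d=25, a=1
  k=3: m=11, d=23, a=1
  k=4: m=12, d=24, a=1
  k=5: m=12, d=23, a=1
  k=6: m=11, d=25, a=1
  k=7: m=14, d=20, a=2
  k=8: m=26, d=1, a=52
d=1 and a=2a₀=52 at k=8, so the next step gives (m, d) = (26, 20) again — its k=1 value — and the period has length 8.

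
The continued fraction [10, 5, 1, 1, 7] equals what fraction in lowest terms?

Fold from the inside: start with 7/1.
  1 + 1/7 = 8/7
  1 + 7/8 = 15/8
  5 + 8/15 = 83/15
  10 + 15/83 = 845/83

845/83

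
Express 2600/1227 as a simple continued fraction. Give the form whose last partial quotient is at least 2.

2600 = 2×1227 + 146
1227 = 8×146 + 59
146 = 2×59 + 28
59 = 2×28 + 3
28 = 9×3 + 1
3 = 3×1 + 0  (stop)
So 2600/1227 = [2; 8, 2, 2, 9, 3].

[2; 8, 2, 2, 9, 3]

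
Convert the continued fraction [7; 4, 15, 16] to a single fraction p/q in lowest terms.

Using pₖ = aₖpₖ₋₁ + pₖ₋₂ and qₖ = aₖqₖ₋₁ + qₖ₋₂:
  k=0: a=7, p=7, q=1
  k=1: a=4, p=29, q=4
  k=2: a=15, p=442, q=61
  k=3: a=16, p=7101, q=980

7101/980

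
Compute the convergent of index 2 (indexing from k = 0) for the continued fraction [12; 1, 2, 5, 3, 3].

38/3

Using pₖ = aₖpₖ₋₁ + pₖ₋₂, qₖ = aₖqₖ₋₁ + qₖ₋₂ (with p₋₁=1, p₋₂=0, q₋₁=0, q₋₂=1):
  k=0: a=12, p=12, q=1
  k=1: a=1, p=13, q=1
  k=2: a=2, p=38, q=3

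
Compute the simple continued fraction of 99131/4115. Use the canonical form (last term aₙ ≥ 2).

[24; 11, 10, 1, 10, 3]

99131 = 24*4115 + 371
4115 = 11*371 + 34
371 = 10*34 + 31
34 = 1*31 + 3
31 = 10*3 + 1
3 = 3*1 + 0  (stop)
So 99131/4115 = [24; 11, 10, 1, 10, 3].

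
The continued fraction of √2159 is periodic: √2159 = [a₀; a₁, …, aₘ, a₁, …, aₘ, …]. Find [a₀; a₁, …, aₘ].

[46; 2, 6, 1, 1, 1, 6, 2, 92]

a₀ = ⌊√2159⌋ = 46.
With m₀=0, d₀=1 and mₖ₊₁ = dₖaₖ − mₖ, dₖ₊₁ = (n − mₖ₊₁²)/dₖ, aₖ₊₁ = ⌊(a₀+mₖ₊₁)/dₖ₊₁⌋:
  k=1: m=46, d=43, a=2
  k=2: m=40, d=13, a=6
  k=3: m=38, d=55, a=1
  k=4: m=17, d=34, a=1
  k=5: m=17, d=55, a=1
  k=6: m=38, d=13, a=6
  k=7: m=40, d=43, a=2
  k=8: m=46, d=1, a=92
d=1 and a=2a₀=92 at k=8, so the next step gives (m, d) = (46, 43) again — its k=1 value — and the period has length 8.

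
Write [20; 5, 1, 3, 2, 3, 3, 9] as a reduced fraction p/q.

Using pₖ = aₖpₖ₋₁ + pₖ₋₂ and qₖ = aₖqₖ₋₁ + qₖ₋₂:
  k=0: a=20, p=20, q=1
  k=1: a=5, p=101, q=5
  k=2: a=1, p=121, q=6
  k=3: a=3, p=464, q=23
  k=4: a=2, p=1049, q=52
  k=5: a=3, p=3611, q=179
  k=6: a=3, p=11882, q=589
  k=7: a=9, p=110549, q=5480

110549/5480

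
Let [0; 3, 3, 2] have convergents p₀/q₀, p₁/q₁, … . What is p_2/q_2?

3/10

Using pₖ = aₖpₖ₋₁ + pₖ₋₂, qₖ = aₖqₖ₋₁ + qₖ₋₂ (with p₋₁=1, p₋₂=0, q₋₁=0, q₋₂=1):
  k=0: a=0, p=0, q=1
  k=1: a=3, p=1, q=3
  k=2: a=3, p=3, q=10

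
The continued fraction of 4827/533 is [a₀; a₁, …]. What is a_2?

4827 = 9·533 + 30   →  a_0 = 9
533 = 17·30 + 23   →  a_1 = 17
30 = 1·23 + 7   →  a_2 = 1

1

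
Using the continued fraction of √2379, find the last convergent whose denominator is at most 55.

√2379 = [48; 1, 3, 2, 3, 1, 96, …] (period length 6).
Convergents:
  p_0/q_0 = 48/1
  p_1/q_1 = 49/1
  p_2/q_2 = 195/4
  p_3/q_3 = 439/9
  p_4/q_4 = 1512/31
  p_5/q_5 = 1951/40
  p_6/q_6 = 188808/3871
q_5 = 40 ≤ 55 < 3871 = q_6, so the answer is 1951/40.

1951/40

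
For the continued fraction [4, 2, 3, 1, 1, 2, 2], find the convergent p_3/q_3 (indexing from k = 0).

Using pₖ = aₖpₖ₋₁ + pₖ₋₂, qₖ = aₖqₖ₋₁ + qₖ₋₂ (with p₋₁=1, p₋₂=0, q₋₁=0, q₋₂=1):
  k=0: a=4, p=4, q=1
  k=1: a=2, p=9, q=2
  k=2: a=3, p=31, q=7
  k=3: a=1, p=40, q=9

40/9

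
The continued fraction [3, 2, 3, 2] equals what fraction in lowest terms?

Fold from the inside: start with 2/1.
  3 + 1/2 = 7/2
  2 + 2/7 = 16/7
  3 + 7/16 = 55/16

55/16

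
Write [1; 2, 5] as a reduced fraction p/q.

16/11

Using pₖ = aₖpₖ₋₁ + pₖ₋₂ and qₖ = aₖqₖ₋₁ + qₖ₋₂:
  k=0: a=1, p=1, q=1
  k=1: a=2, p=3, q=2
  k=2: a=5, p=16, q=11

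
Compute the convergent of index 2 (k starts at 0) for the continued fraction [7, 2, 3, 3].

52/7

Using pₖ = aₖpₖ₋₁ + pₖ₋₂, qₖ = aₖqₖ₋₁ + qₖ₋₂ (with p₋₁=1, p₋₂=0, q₋₁=0, q₋₂=1):
  k=0: a=7, p=7, q=1
  k=1: a=2, p=15, q=2
  k=2: a=3, p=52, q=7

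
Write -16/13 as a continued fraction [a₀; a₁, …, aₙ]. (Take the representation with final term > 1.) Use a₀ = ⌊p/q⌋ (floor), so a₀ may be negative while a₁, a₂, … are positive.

-16 = -2×13 + 10
13 = 1×10 + 3
10 = 3×3 + 1
3 = 3×1 + 0  (stop)
So -16/13 = [-2; 1, 3, 3].

[-2; 1, 3, 3]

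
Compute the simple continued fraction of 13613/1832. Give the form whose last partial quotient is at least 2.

[7; 2, 3, 9, 2, 2, 5]

13613 = 7*1832 + 789
1832 = 2*789 + 254
789 = 3*254 + 27
254 = 9*27 + 11
27 = 2*11 + 5
11 = 2*5 + 1
5 = 5*1 + 0  (stop)
So 13613/1832 = [7; 2, 3, 9, 2, 2, 5].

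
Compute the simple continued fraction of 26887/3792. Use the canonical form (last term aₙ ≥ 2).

26887 = 7·3792 + 343
3792 = 11·343 + 19
343 = 18·19 + 1
19 = 19·1 + 0  (stop)
So 26887/3792 = [7; 11, 18, 19].

[7; 11, 18, 19]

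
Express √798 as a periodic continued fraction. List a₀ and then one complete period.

a₀ = ⌊√798⌋ = 28.
With m₀=0, d₀=1 and mₖ₊₁ = dₖaₖ − mₖ, dₖ₊₁ = (n − mₖ₊₁²)/dₖ, aₖ₊₁ = ⌊(a₀+mₖ₊₁)/dₖ₊₁⌋:
  k=1: m=28, d=14, a=4
  k=2: m=28, d=1, a=56
d=1 and a=2a₀=56 at k=2, so the next step gives (m, d) = (28, 14) again — its k=1 value — and the period has length 2.

[28; 4, 56]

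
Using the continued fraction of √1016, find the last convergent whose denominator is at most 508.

√1016 = [31; 1, 6, 1, 62, …] (period length 4).
Convergents:
  p_0/q_0 = 31/1
  p_1/q_1 = 32/1
  p_2/q_2 = 223/7
  p_3/q_3 = 255/8
  p_4/q_4 = 16033/503
  p_5/q_5 = 16288/511
q_4 = 503 ≤ 508 < 511 = q_5, so the answer is 16033/503.

16033/503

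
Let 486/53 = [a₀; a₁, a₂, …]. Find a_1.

5

486 = 9·53 + 9   →  a_0 = 9
53 = 5·9 + 8   →  a_1 = 5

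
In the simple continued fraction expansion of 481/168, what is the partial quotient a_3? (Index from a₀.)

3

481 = 2·168 + 145   →  a_0 = 2
168 = 1·145 + 23   →  a_1 = 1
145 = 6·23 + 7   →  a_2 = 6
23 = 3·7 + 2   →  a_3 = 3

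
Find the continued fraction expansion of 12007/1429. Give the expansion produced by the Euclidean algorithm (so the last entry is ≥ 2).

12007 = 8·1429 + 575
1429 = 2·575 + 279
575 = 2·279 + 17
279 = 16·17 + 7
17 = 2·7 + 3
7 = 2·3 + 1
3 = 3·1 + 0  (stop)
So 12007/1429 = [8; 2, 2, 16, 2, 2, 3].

[8; 2, 2, 16, 2, 2, 3]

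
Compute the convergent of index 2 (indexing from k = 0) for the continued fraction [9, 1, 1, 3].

Using pₖ = aₖpₖ₋₁ + pₖ₋₂, qₖ = aₖqₖ₋₁ + qₖ₋₂ (with p₋₁=1, p₋₂=0, q₋₁=0, q₋₂=1):
  k=0: a=9, p=9, q=1
  k=1: a=1, p=10, q=1
  k=2: a=1, p=19, q=2

19/2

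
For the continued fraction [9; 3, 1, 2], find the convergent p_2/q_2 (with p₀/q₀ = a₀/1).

Using pₖ = aₖpₖ₋₁ + pₖ₋₂, qₖ = aₖqₖ₋₁ + qₖ₋₂ (with p₋₁=1, p₋₂=0, q₋₁=0, q₋₂=1):
  k=0: a=9, p=9, q=1
  k=1: a=3, p=28, q=3
  k=2: a=1, p=37, q=4

37/4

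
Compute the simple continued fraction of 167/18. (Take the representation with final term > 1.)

[9; 3, 1, 1, 2]

167 = 9*18 + 5
18 = 3*5 + 3
5 = 1*3 + 2
3 = 1*2 + 1
2 = 2*1 + 0  (stop)
So 167/18 = [9; 3, 1, 1, 2].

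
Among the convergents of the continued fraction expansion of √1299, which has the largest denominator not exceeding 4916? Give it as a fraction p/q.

62316/1729

√1299 = [36; 24, 72, …] (period length 2).
Convergents:
  p_0/q_0 = 36/1
  p_1/q_1 = 865/24
  p_2/q_2 = 62316/1729
  p_3/q_3 = 1496449/41520
q_2 = 1729 ≤ 4916 < 41520 = q_3, so the answer is 62316/1729.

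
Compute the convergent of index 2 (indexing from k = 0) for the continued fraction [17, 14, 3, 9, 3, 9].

734/43

Using pₖ = aₖpₖ₋₁ + pₖ₋₂, qₖ = aₖqₖ₋₁ + qₖ₋₂ (with p₋₁=1, p₋₂=0, q₋₁=0, q₋₂=1):
  k=0: a=17, p=17, q=1
  k=1: a=14, p=239, q=14
  k=2: a=3, p=734, q=43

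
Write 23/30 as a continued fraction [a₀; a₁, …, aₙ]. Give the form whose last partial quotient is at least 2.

23 = 0×30 + 23
30 = 1×23 + 7
23 = 3×7 + 2
7 = 3×2 + 1
2 = 2×1 + 0  (stop)
So 23/30 = [0; 1, 3, 3, 2].

[0; 1, 3, 3, 2]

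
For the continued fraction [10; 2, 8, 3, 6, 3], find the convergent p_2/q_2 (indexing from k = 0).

178/17

Using pₖ = aₖpₖ₋₁ + pₖ₋₂, qₖ = aₖqₖ₋₁ + qₖ₋₂ (with p₋₁=1, p₋₂=0, q₋₁=0, q₋₂=1):
  k=0: a=10, p=10, q=1
  k=1: a=2, p=21, q=2
  k=2: a=8, p=178, q=17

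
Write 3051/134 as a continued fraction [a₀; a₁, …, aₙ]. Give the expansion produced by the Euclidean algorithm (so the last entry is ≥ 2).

3051 = 22*134 + 103
134 = 1*103 + 31
103 = 3*31 + 10
31 = 3*10 + 1
10 = 10*1 + 0  (stop)
So 3051/134 = [22; 1, 3, 3, 10].

[22; 1, 3, 3, 10]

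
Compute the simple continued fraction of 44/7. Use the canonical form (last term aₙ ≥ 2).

[6; 3, 2]

44 = 6×7 + 2
7 = 3×2 + 1
2 = 2×1 + 0  (stop)
So 44/7 = [6; 3, 2].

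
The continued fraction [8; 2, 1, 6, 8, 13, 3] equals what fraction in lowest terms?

54941/6580

Using pₖ = aₖpₖ₋₁ + pₖ₋₂ and qₖ = aₖqₖ₋₁ + qₖ₋₂:
  k=0: a=8, p=8, q=1
  k=1: a=2, p=17, q=2
  k=2: a=1, p=25, q=3
  k=3: a=6, p=167, q=20
  k=4: a=8, p=1361, q=163
  k=5: a=13, p=17860, q=2139
  k=6: a=3, p=54941, q=6580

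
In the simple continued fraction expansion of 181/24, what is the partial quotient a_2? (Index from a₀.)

1

181 = 7·24 + 13   →  a_0 = 7
24 = 1·13 + 11   →  a_1 = 1
13 = 1·11 + 2   →  a_2 = 1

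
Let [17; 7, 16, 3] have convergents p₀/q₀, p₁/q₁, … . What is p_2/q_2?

1937/113

Using pₖ = aₖpₖ₋₁ + pₖ₋₂, qₖ = aₖqₖ₋₁ + qₖ₋₂ (with p₋₁=1, p₋₂=0, q₋₁=0, q₋₂=1):
  k=0: a=17, p=17, q=1
  k=1: a=7, p=120, q=7
  k=2: a=16, p=1937, q=113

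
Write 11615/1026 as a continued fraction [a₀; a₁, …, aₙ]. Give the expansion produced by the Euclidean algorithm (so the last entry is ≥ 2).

11615 = 11*1026 + 329
1026 = 3*329 + 39
329 = 8*39 + 17
39 = 2*17 + 5
17 = 3*5 + 2
5 = 2*2 + 1
2 = 2*1 + 0  (stop)
So 11615/1026 = [11; 3, 8, 2, 3, 2, 2].

[11; 3, 8, 2, 3, 2, 2]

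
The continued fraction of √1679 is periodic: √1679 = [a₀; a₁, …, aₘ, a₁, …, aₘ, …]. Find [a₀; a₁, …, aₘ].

a₀ = ⌊√1679⌋ = 40.
With m₀=0, d₀=1 and mₖ₊₁ = dₖaₖ − mₖ, dₖ₊₁ = (n − mₖ₊₁²)/dₖ, aₖ₊₁ = ⌊(a₀+mₖ₊₁)/dₖ₊₁⌋:
  k=1: m=40, d=79, a=1
  k=2: m=39, d=2, a=39
  k=3: m=39, d=79, a=1
  k=4: m=40, d=1, a=80
d=1 and a=2a₀=80 at k=4, so the next step gives (m, d) = (40, 79) again — its k=1 value — and the period has length 4.

[40; 1, 39, 1, 80]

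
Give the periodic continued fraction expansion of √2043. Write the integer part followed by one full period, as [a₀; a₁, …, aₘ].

[45; 5, 90]

a₀ = ⌊√2043⌋ = 45.
With m₀=0, d₀=1 and mₖ₊₁ = dₖaₖ − mₖ, dₖ₊₁ = (n − mₖ₊₁²)/dₖ, aₖ₊₁ = ⌊(a₀+mₖ₊₁)/dₖ₊₁⌋:
  k=1: m=45, d=18, a=5
  k=2: m=45, d=1, a=90
d=1 and a=2a₀=90 at k=2, so the next step gives (m, d) = (45, 18) again — its k=1 value — and the period has length 2.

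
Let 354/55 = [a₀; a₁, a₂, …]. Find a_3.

2

354 = 6·55 + 24   →  a_0 = 6
55 = 2·24 + 7   →  a_1 = 2
24 = 3·7 + 3   →  a_2 = 3
7 = 2·3 + 1   →  a_3 = 2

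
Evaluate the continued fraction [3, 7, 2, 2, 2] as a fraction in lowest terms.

279/89

Fold from the inside: start with 2/1.
  2 + 1/2 = 5/2
  2 + 2/5 = 12/5
  7 + 5/12 = 89/12
  3 + 12/89 = 279/89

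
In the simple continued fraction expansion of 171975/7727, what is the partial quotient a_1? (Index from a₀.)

3

171975 = 22·7727 + 1981   →  a_0 = 22
7727 = 3·1981 + 1784   →  a_1 = 3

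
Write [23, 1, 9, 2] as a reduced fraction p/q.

502/21

Using pₖ = aₖpₖ₋₁ + pₖ₋₂ and qₖ = aₖqₖ₋₁ + qₖ₋₂:
  k=0: a=23, p=23, q=1
  k=1: a=1, p=24, q=1
  k=2: a=9, p=239, q=10
  k=3: a=2, p=502, q=21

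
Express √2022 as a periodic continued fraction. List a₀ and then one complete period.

a₀ = ⌊√2022⌋ = 44.

[44; 1, 28, 1, 88]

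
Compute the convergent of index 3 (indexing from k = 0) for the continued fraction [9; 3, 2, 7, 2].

Using pₖ = aₖpₖ₋₁ + pₖ₋₂, qₖ = aₖqₖ₋₁ + qₖ₋₂ (with p₋₁=1, p₋₂=0, q₋₁=0, q₋₂=1):
  k=0: a=9, p=9, q=1
  k=1: a=3, p=28, q=3
  k=2: a=2, p=65, q=7
  k=3: a=7, p=483, q=52

483/52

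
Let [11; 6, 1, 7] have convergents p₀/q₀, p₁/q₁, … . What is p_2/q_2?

Using pₖ = aₖpₖ₋₁ + pₖ₋₂, qₖ = aₖqₖ₋₁ + qₖ₋₂ (with p₋₁=1, p₋₂=0, q₋₁=0, q₋₂=1):
  k=0: a=11, p=11, q=1
  k=1: a=6, p=67, q=6
  k=2: a=1, p=78, q=7

78/7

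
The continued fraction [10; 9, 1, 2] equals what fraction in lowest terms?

293/29

Using pₖ = aₖpₖ₋₁ + pₖ₋₂ and qₖ = aₖqₖ₋₁ + qₖ₋₂:
  k=0: a=10, p=10, q=1
  k=1: a=9, p=91, q=9
  k=2: a=1, p=101, q=10
  k=3: a=2, p=293, q=29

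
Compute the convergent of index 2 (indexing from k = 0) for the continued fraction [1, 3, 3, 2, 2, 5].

13/10

Using pₖ = aₖpₖ₋₁ + pₖ₋₂, qₖ = aₖqₖ₋₁ + qₖ₋₂ (with p₋₁=1, p₋₂=0, q₋₁=0, q₋₂=1):
  k=0: a=1, p=1, q=1
  k=1: a=3, p=4, q=3
  k=2: a=3, p=13, q=10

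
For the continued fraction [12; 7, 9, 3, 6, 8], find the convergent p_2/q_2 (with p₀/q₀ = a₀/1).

777/64

Using pₖ = aₖpₖ₋₁ + pₖ₋₂, qₖ = aₖqₖ₋₁ + qₖ₋₂ (with p₋₁=1, p₋₂=0, q₋₁=0, q₋₂=1):
  k=0: a=12, p=12, q=1
  k=1: a=7, p=85, q=7
  k=2: a=9, p=777, q=64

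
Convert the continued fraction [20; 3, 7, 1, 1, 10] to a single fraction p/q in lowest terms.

Fold from the inside: start with 10/1.
  1 + 1/10 = 11/10
  1 + 10/11 = 21/11
  7 + 11/21 = 158/21
  3 + 21/158 = 495/158
  20 + 158/495 = 10058/495

10058/495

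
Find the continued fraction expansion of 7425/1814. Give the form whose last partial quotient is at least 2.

7425 = 4*1814 + 169
1814 = 10*169 + 124
169 = 1*124 + 45
124 = 2*45 + 34
45 = 1*34 + 11
34 = 3*11 + 1
11 = 11*1 + 0  (stop)
So 7425/1814 = [4; 10, 1, 2, 1, 3, 11].

[4; 10, 1, 2, 1, 3, 11]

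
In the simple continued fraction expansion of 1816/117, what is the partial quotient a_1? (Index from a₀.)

1

1816 = 15·117 + 61   →  a_0 = 15
117 = 1·61 + 56   →  a_1 = 1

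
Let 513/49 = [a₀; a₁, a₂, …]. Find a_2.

7

513 = 10·49 + 23   →  a_0 = 10
49 = 2·23 + 3   →  a_1 = 2
23 = 7·3 + 2   →  a_2 = 7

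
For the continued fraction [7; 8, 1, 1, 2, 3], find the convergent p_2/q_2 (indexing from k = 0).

Using pₖ = aₖpₖ₋₁ + pₖ₋₂, qₖ = aₖqₖ₋₁ + qₖ₋₂ (with p₋₁=1, p₋₂=0, q₋₁=0, q₋₂=1):
  k=0: a=7, p=7, q=1
  k=1: a=8, p=57, q=8
  k=2: a=1, p=64, q=9

64/9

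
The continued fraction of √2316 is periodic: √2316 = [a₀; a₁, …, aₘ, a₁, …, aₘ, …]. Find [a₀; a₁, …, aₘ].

a₀ = ⌊√2316⌋ = 48.
With m₀=0, d₀=1 and mₖ₊₁ = dₖaₖ − mₖ, dₖ₊₁ = (n − mₖ₊₁²)/dₖ, aₖ₊₁ = ⌊(a₀+mₖ₊₁)/dₖ₊₁⌋:
  k=1: m=48, d=12, a=8
  k=2: m=48, d=1, a=96
d=1 and a=2a₀=96 at k=2, so the next step gives (m, d) = (48, 12) again — its k=1 value — and the period has length 2.

[48; 8, 96]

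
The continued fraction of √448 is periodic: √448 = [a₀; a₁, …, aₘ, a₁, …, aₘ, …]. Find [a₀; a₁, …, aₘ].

[21; 6, 42]

a₀ = ⌊√448⌋ = 21.
With m₀=0, d₀=1 and mₖ₊₁ = dₖaₖ − mₖ, dₖ₊₁ = (n − mₖ₊₁²)/dₖ, aₖ₊₁ = ⌊(a₀+mₖ₊₁)/dₖ₊₁⌋:
  k=1: m=21, d=7, a=6
  k=2: m=21, d=1, a=42
d=1 and a=2a₀=42 at k=2, so the next step gives (m, d) = (21, 7) again — its k=1 value — and the period has length 2.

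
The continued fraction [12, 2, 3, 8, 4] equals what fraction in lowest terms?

2971/239

Using pₖ = aₖpₖ₋₁ + pₖ₋₂ and qₖ = aₖqₖ₋₁ + qₖ₋₂:
  k=0: a=12, p=12, q=1
  k=1: a=2, p=25, q=2
  k=2: a=3, p=87, q=7
  k=3: a=8, p=721, q=58
  k=4: a=4, p=2971, q=239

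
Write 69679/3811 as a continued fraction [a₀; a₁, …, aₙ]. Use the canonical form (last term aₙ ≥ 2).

[18; 3, 1, 1, 9, 3, 18]

69679 = 18*3811 + 1081
3811 = 3*1081 + 568
1081 = 1*568 + 513
568 = 1*513 + 55
513 = 9*55 + 18
55 = 3*18 + 1
18 = 18*1 + 0  (stop)
So 69679/3811 = [18; 3, 1, 1, 9, 3, 18].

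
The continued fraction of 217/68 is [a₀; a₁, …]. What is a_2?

4

217 = 3·68 + 13   →  a_0 = 3
68 = 5·13 + 3   →  a_1 = 5
13 = 4·3 + 1   →  a_2 = 4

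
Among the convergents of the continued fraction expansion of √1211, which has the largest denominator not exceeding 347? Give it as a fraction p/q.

11971/344

√1211 = [34; 1, 3, 1, 68, …] (period length 4).
Convergents:
  p_0/q_0 = 34/1
  p_1/q_1 = 35/1
  p_2/q_2 = 139/4
  p_3/q_3 = 174/5
  p_4/q_4 = 11971/344
  p_5/q_5 = 12145/349
q_4 = 344 ≤ 347 < 349 = q_5, so the answer is 11971/344.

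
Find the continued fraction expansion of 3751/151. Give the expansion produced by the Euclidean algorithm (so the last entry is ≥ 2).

[24; 1, 5, 3, 2, 3]

3751 = 24×151 + 127
151 = 1×127 + 24
127 = 5×24 + 7
24 = 3×7 + 3
7 = 2×3 + 1
3 = 3×1 + 0  (stop)
So 3751/151 = [24; 1, 5, 3, 2, 3].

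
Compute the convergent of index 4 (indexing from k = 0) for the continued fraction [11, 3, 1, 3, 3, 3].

Using pₖ = aₖpₖ₋₁ + pₖ₋₂, qₖ = aₖqₖ₋₁ + qₖ₋₂ (with p₋₁=1, p₋₂=0, q₋₁=0, q₋₂=1):
  k=0: a=11, p=11, q=1
  k=1: a=3, p=34, q=3
  k=2: a=1, p=45, q=4
  k=3: a=3, p=169, q=15
  k=4: a=3, p=552, q=49

552/49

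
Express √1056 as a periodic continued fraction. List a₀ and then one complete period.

a₀ = ⌊√1056⌋ = 32.

[32; 2, 64]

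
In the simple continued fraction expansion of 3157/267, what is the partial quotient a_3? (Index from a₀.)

1

3157 = 11·267 + 220   →  a_0 = 11
267 = 1·220 + 47   →  a_1 = 1
220 = 4·47 + 32   →  a_2 = 4
47 = 1·32 + 15   →  a_3 = 1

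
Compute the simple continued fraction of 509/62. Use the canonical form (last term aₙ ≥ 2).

[8; 4, 1, 3, 3]

509 = 8·62 + 13
62 = 4·13 + 10
13 = 1·10 + 3
10 = 3·3 + 1
3 = 3·1 + 0  (stop)
So 509/62 = [8; 4, 1, 3, 3].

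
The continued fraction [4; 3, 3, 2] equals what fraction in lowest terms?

Using pₖ = aₖpₖ₋₁ + pₖ₋₂ and qₖ = aₖqₖ₋₁ + qₖ₋₂:
  k=0: a=4, p=4, q=1
  k=1: a=3, p=13, q=3
  k=2: a=3, p=43, q=10
  k=3: a=2, p=99, q=23

99/23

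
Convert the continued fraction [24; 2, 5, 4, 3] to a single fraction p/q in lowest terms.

3644/149

Using pₖ = aₖpₖ₋₁ + pₖ₋₂ and qₖ = aₖqₖ₋₁ + qₖ₋₂:
  k=0: a=24, p=24, q=1
  k=1: a=2, p=49, q=2
  k=2: a=5, p=269, q=11
  k=3: a=4, p=1125, q=46
  k=4: a=3, p=3644, q=149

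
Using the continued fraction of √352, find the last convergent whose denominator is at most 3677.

59118/3151

√352 = [18; 1, 3, 5, 9, 5, 3, 1, 36, …] (period length 8).
Convergents:
  p_0/q_0 = 18/1
  p_1/q_1 = 19/1
  p_2/q_2 = 75/4
  p_3/q_3 = 394/21
  p_4/q_4 = 3621/193
  p_5/q_5 = 18499/986
  p_6/q_6 = 59118/3151
  p_7/q_7 = 77617/4137
q_6 = 3151 ≤ 3677 < 4137 = q_7, so the answer is 59118/3151.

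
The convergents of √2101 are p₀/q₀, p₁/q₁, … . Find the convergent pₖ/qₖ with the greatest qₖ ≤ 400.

13751/300

√2101 = [45; 1, 5, 8, 5, 1, 90, …] (period length 6).
Convergents:
  p_0/q_0 = 45/1
  p_1/q_1 = 46/1
  p_2/q_2 = 275/6
  p_3/q_3 = 2246/49
  p_4/q_4 = 11505/251
  p_5/q_5 = 13751/300
  p_6/q_6 = 1249095/27251
q_5 = 300 ≤ 400 < 27251 = q_6, so the answer is 13751/300.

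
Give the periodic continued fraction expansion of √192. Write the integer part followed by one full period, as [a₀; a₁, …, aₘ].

[13; 1, 5, 1, 26]

a₀ = ⌊√192⌋ = 13.
With m₀=0, d₀=1 and mₖ₊₁ = dₖaₖ − mₖ, dₖ₊₁ = (n − mₖ₊₁²)/dₖ, aₖ₊₁ = ⌊(a₀+mₖ₊₁)/dₖ₊₁⌋:
  k=1: m=13, d=23, a=1
  k=2: m=10, d=4, a=5
  k=3: m=10, d=23, a=1
  k=4: m=13, d=1, a=26
d=1 and a=2a₀=26 at k=4, so the next step gives (m, d) = (13, 23) again — its k=1 value — and the period has length 4.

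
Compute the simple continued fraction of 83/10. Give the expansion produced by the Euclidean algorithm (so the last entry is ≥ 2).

[8; 3, 3]

83 = 8×10 + 3
10 = 3×3 + 1
3 = 3×1 + 0  (stop)
So 83/10 = [8; 3, 3].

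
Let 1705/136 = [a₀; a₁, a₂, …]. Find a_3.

1705 = 12·136 + 73   →  a_0 = 12
136 = 1·73 + 63   →  a_1 = 1
73 = 1·63 + 10   →  a_2 = 1
63 = 6·10 + 3   →  a_3 = 6

6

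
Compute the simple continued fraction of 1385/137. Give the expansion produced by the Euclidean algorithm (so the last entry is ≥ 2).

[10; 9, 7, 2]

1385 = 10·137 + 15
137 = 9·15 + 2
15 = 7·2 + 1
2 = 2·1 + 0  (stop)
So 1385/137 = [10; 9, 7, 2].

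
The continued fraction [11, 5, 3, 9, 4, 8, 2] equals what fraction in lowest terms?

119733/10702

Using pₖ = aₖpₖ₋₁ + pₖ₋₂ and qₖ = aₖqₖ₋₁ + qₖ₋₂:
  k=0: a=11, p=11, q=1
  k=1: a=5, p=56, q=5
  k=2: a=3, p=179, q=16
  k=3: a=9, p=1667, q=149
  k=4: a=4, p=6847, q=612
  k=5: a=8, p=56443, q=5045
  k=6: a=2, p=119733, q=10702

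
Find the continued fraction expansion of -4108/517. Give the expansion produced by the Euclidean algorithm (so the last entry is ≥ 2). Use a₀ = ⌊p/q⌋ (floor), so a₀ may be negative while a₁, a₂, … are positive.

-4108 = -8·517 + 28
517 = 18·28 + 13
28 = 2·13 + 2
13 = 6·2 + 1
2 = 2·1 + 0  (stop)
So -4108/517 = [-8; 18, 2, 6, 2].

[-8; 18, 2, 6, 2]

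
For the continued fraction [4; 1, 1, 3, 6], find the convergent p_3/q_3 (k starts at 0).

Using pₖ = aₖpₖ₋₁ + pₖ₋₂, qₖ = aₖqₖ₋₁ + qₖ₋₂ (with p₋₁=1, p₋₂=0, q₋₁=0, q₋₂=1):
  k=0: a=4, p=4, q=1
  k=1: a=1, p=5, q=1
  k=2: a=1, p=9, q=2
  k=3: a=3, p=32, q=7

32/7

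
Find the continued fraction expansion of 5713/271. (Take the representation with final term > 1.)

[21; 12, 3, 7]

5713 = 21×271 + 22
271 = 12×22 + 7
22 = 3×7 + 1
7 = 7×1 + 0  (stop)
So 5713/271 = [21; 12, 3, 7].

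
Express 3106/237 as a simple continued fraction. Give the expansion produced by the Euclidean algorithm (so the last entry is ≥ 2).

[13; 9, 2, 12]

3106 = 13×237 + 25
237 = 9×25 + 12
25 = 2×12 + 1
12 = 12×1 + 0  (stop)
So 3106/237 = [13; 9, 2, 12].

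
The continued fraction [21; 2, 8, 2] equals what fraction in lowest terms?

773/36

Using pₖ = aₖpₖ₋₁ + pₖ₋₂ and qₖ = aₖqₖ₋₁ + qₖ₋₂:
  k=0: a=21, p=21, q=1
  k=1: a=2, p=43, q=2
  k=2: a=8, p=365, q=17
  k=3: a=2, p=773, q=36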